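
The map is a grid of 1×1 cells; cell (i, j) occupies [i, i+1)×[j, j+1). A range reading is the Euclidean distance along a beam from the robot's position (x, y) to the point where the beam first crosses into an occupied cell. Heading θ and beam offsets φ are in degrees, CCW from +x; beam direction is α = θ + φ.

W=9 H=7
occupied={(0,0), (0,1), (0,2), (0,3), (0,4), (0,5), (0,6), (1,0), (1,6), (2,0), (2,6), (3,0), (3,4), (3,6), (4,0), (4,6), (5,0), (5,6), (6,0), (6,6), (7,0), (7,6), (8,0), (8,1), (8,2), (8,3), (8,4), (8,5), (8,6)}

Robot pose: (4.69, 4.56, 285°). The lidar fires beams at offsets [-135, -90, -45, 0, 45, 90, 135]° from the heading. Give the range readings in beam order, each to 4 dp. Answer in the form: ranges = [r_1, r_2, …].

beam 1: φ=-135°, α=150°
  d=(-0.8660,0.5000)  start (4,4)  tX=0.7967 tY=0.8800  stride 1/|dx|=1.1547 1/|dy|=2.0000
    cross x-line → (3,4), t=0.7967 (wall)
  → r_1 = 0.7967
beam 2: φ=-90°, α=195°
  d=(-0.9659,-0.2588)  start (4,4)  tX=0.7143 tY=2.1637  stride 1/|dx|=1.0353 1/|dy|=3.8637
    cross x-line → (3,4), t=0.7143 (wall)
  → r_2 = 0.7143
beam 3: φ=-45°, α=240°
  d=(-0.5000,-0.8660)  start (4,4)  tX=1.3800 tY=0.6466  stride 1/|dx|=2.0000 1/|dy|=1.1547
    cross y-line → (4,3), t=0.6466
    cross x-line → (3,3), t=1.3800
    cross y-line → (3,2), t=1.8013
    cross y-line → (3,1), t=2.9560
    cross x-line → (2,1), t=3.3800
    cross y-line → (2,0), t=4.1107 (wall)
  → r_3 = 4.1107
beam 4: φ=0°, α=285°
  d=(0.2588,-0.9659)  start (4,4)  tX=1.1977 tY=0.5798  stride 1/|dx|=3.8637 1/|dy|=1.0353
    cross y-line → (4,3), t=0.5798
    cross x-line → (5,3), t=1.1977
    cross y-line → (5,2), t=1.6150
    cross y-line → (5,1), t=2.6503
    cross y-line → (5,0), t=3.6856 (wall)
  → r_4 = 3.6856
beam 5: φ=45°, α=330°
  d=(0.8660,-0.5000)  start (4,4)  tX=0.3580 tY=1.1200  stride 1/|dx|=1.1547 1/|dy|=2.0000
    cross x-line → (5,4), t=0.3580
    cross y-line → (5,3), t=1.1200
    cross x-line → (6,3), t=1.5127
    cross x-line → (7,3), t=2.6674
    cross y-line → (7,2), t=3.1200
    cross x-line → (8,2), t=3.8221 (wall)
  → r_5 = 3.8221
beam 6: φ=90°, α=15°
  d=(0.9659,0.2588)  start (4,4)  tX=0.3209 tY=1.7000  stride 1/|dx|=1.0353 1/|dy|=3.8637
    cross x-line → (5,4), t=0.3209
    cross x-line → (6,4), t=1.3562
    cross y-line → (6,5), t=1.7000
    cross x-line → (7,5), t=2.3915
    cross x-line → (8,5), t=3.4268 (wall)
  → r_6 = 3.4268
beam 7: φ=135°, α=60°
  d=(0.5000,0.8660)  start (4,4)  tX=0.6200 tY=0.5081  stride 1/|dx|=2.0000 1/|dy|=1.1547
    cross y-line → (4,5), t=0.5081
    cross x-line → (5,5), t=0.6200
    cross y-line → (5,6), t=1.6628 (wall)
  → r_7 = 1.6628

ranges = [0.7967, 0.7143, 4.1107, 3.6856, 3.8221, 3.4268, 1.6628]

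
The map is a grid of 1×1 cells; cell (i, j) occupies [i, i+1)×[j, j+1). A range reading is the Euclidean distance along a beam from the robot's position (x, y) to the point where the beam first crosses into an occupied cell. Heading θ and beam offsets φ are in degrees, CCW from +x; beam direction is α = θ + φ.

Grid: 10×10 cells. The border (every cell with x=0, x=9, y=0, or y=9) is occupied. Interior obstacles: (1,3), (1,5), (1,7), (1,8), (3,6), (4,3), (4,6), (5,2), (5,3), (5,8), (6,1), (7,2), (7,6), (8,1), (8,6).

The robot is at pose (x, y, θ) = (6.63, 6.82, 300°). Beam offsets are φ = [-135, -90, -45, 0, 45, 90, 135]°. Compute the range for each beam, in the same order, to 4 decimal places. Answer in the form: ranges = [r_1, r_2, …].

beam 1: φ=-135°, α=165°
  dir = (cos 165°, sin 165°) = (-0.9659, 0.2588); from cell (6,6)
  next x-line at t=0.6522, next y-line at t=0.6955; Δt_x=1.0353, Δt_y=3.8637
    x: enter (5,6) at t=0.6522
    y: enter (5,7) at t=0.6955
    x: enter (4,7) at t=1.6875
    x: enter (3,7) at t=2.7228
    x: enter (2,7) at t=3.7581
    y: enter (2,8) at t=4.5592
    x: enter (1,8) at t=4.7933 ← occupied
  → r_1 = 4.7933
beam 2: φ=-90°, α=210°
  dir = (cos 210°, sin 210°) = (-0.8660, -0.5000); from cell (6,6)
  next x-line at t=0.7275, next y-line at t=1.6400; Δt_x=1.1547, Δt_y=2.0000
    x: enter (5,6) at t=0.7275
    y: enter (5,5) at t=1.6400
    x: enter (4,5) at t=1.8822
    x: enter (3,5) at t=3.0369
    y: enter (3,4) at t=3.6400
    x: enter (2,4) at t=4.1916
    x: enter (1,4) at t=5.3463
    y: enter (1,3) at t=5.6400 ← occupied
  → r_2 = 5.6400
beam 3: φ=-45°, α=255°
  dir = (cos 255°, sin 255°) = (-0.2588, -0.9659); from cell (6,6)
  next x-line at t=2.4341, next y-line at t=0.8489; Δt_x=3.8637, Δt_y=1.0353
    y: enter (6,5) at t=0.8489
    y: enter (6,4) at t=1.8842
    x: enter (5,4) at t=2.4341
    y: enter (5,3) at t=2.9195 ← occupied
  → r_3 = 2.9195
beam 4: φ=0°, α=300°
  dir = (cos 300°, sin 300°) = (0.5000, -0.8660); from cell (6,6)
  next x-line at t=0.7400, next y-line at t=0.9469; Δt_x=2.0000, Δt_y=1.1547
    x: enter (7,6) at t=0.7400 ← occupied
  → r_4 = 0.7400
beam 5: φ=45°, α=345°
  dir = (cos 345°, sin 345°) = (0.9659, -0.2588); from cell (6,6)
  next x-line at t=0.3831, next y-line at t=3.1682; Δt_x=1.0353, Δt_y=3.8637
    x: enter (7,6) at t=0.3831 ← occupied
  → r_5 = 0.3831
beam 6: φ=90°, α=30°
  dir = (cos 30°, sin 30°) = (0.8660, 0.5000); from cell (6,6)
  next x-line at t=0.4272, next y-line at t=0.3600; Δt_x=1.1547, Δt_y=2.0000
    y: enter (6,7) at t=0.3600
    x: enter (7,7) at t=0.4272
    x: enter (8,7) at t=1.5819
    y: enter (8,8) at t=2.3600
    x: enter (9,8) at t=2.7366 ← occupied
  → r_6 = 2.7366
beam 7: φ=135°, α=75°
  dir = (cos 75°, sin 75°) = (0.2588, 0.9659); from cell (6,6)
  next x-line at t=1.4296, next y-line at t=0.1863; Δt_x=3.8637, Δt_y=1.0353
    y: enter (6,7) at t=0.1863
    y: enter (6,8) at t=1.2216
    x: enter (7,8) at t=1.4296
    y: enter (7,9) at t=2.2569 ← occupied
  → r_7 = 2.2569

ranges = [4.7933, 5.6400, 2.9195, 0.7400, 0.3831, 2.7366, 2.2569]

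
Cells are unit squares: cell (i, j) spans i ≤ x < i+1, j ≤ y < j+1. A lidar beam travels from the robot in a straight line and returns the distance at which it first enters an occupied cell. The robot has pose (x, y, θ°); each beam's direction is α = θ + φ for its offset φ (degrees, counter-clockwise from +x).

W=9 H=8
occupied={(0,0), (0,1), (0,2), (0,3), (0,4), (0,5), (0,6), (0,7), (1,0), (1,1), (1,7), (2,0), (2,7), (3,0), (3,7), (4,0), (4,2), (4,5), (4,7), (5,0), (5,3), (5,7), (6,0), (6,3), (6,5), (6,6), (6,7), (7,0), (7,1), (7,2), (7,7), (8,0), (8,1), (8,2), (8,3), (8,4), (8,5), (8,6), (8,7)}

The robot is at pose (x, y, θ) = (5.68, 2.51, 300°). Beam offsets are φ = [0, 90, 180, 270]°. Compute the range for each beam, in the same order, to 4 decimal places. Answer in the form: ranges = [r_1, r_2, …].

ranges = [1.7436, 0.9800, 0.5658, 0.7852]

beam 1: φ=0°, α=300°
  dir = (cos 300°, sin 300°) = (0.5000, -0.8660); from cell (5,2)
  next x-line at t=0.6400, next y-line at t=0.5889; Δt_x=2.0000, Δt_y=1.1547
    y: enter (5,1) at t=0.5889
    x: enter (6,1) at t=0.6400
    y: enter (6,0) at t=1.7436 ← occupied
  → r_1 = 1.7436
beam 2: φ=90°, α=30°
  dir = (cos 30°, sin 30°) = (0.8660, 0.5000); from cell (5,2)
  next x-line at t=0.3695, next y-line at t=0.9800; Δt_x=1.1547, Δt_y=2.0000
    x: enter (6,2) at t=0.3695
    y: enter (6,3) at t=0.9800 ← occupied
  → r_2 = 0.9800
beam 3: φ=180°, α=120°
  dir = (cos 120°, sin 120°) = (-0.5000, 0.8660); from cell (5,2)
  next x-line at t=1.3600, next y-line at t=0.5658; Δt_x=2.0000, Δt_y=1.1547
    y: enter (5,3) at t=0.5658 ← occupied
  → r_3 = 0.5658
beam 4: φ=270°, α=210°
  dir = (cos 210°, sin 210°) = (-0.8660, -0.5000); from cell (5,2)
  next x-line at t=0.7852, next y-line at t=1.0200; Δt_x=1.1547, Δt_y=2.0000
    x: enter (4,2) at t=0.7852 ← occupied
  → r_4 = 0.7852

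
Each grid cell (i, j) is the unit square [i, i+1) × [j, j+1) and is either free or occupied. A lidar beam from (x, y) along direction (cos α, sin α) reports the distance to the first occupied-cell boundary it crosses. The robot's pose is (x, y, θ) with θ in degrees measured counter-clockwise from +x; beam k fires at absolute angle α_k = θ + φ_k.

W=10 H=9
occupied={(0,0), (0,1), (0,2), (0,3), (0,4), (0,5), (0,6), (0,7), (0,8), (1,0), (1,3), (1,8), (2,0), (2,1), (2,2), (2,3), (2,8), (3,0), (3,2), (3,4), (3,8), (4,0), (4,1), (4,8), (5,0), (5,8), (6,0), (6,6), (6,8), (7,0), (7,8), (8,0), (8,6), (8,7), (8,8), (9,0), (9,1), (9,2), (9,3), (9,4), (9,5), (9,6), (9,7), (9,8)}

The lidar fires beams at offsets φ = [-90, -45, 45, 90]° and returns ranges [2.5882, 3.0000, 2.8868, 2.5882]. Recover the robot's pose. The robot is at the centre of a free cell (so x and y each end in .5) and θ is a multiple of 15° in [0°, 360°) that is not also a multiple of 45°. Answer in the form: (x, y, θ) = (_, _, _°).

(x, y, θ) = (6.5, 3.5, 105°)

Candidates: 46 free-cell centres × 16 headings = 736 poses. Raycast each; keep the one whose scan matches to 4 dp.
  (2.5, 7.5, 300°): beam 1 = 1.7321 ≠ 2.5882 ✗
  (8.5, 2.5, 330°): beam 1 = 1.7321 ≠ 2.5882 ✗
  (5.5, 3.5, 165°): beam 2 = 5.1962 ≠ 3.0000 ✗
  …
  (6.5, 3.5, 105°): r_1=2.5882, r_2=3.0000, r_3=2.8868, r_4=2.5882 — all match ✓
No second candidate reproduces the full scan.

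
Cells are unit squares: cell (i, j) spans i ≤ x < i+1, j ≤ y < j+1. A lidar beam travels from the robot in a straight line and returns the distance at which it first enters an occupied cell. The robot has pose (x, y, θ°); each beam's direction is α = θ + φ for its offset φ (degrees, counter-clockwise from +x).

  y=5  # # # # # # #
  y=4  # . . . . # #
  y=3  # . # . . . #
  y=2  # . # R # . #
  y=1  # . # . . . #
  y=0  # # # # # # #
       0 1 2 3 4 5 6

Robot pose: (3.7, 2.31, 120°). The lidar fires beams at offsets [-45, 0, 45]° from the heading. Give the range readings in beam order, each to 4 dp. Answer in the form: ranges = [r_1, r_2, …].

ranges = [2.7849, 1.4000, 0.7247]

beam 1: φ=-45°, α=75°
  dir = (cos 75°, sin 75°) = (0.2588, 0.9659); from cell (3,2)
  next x-line at t=1.1591, next y-line at t=0.7143; Δt_x=3.8637, Δt_y=1.0353
    y: enter (3,3) at t=0.7143
    x: enter (4,3) at t=1.1591
    y: enter (4,4) at t=1.7496
    y: enter (4,5) at t=2.7849 ← occupied
  → r_1 = 2.7849
beam 2: φ=0°, α=120°
  dir = (cos 120°, sin 120°) = (-0.5000, 0.8660); from cell (3,2)
  next x-line at t=1.4000, next y-line at t=0.7967; Δt_x=2.0000, Δt_y=1.1547
    y: enter (3,3) at t=0.7967
    x: enter (2,3) at t=1.4000 ← occupied
  → r_2 = 1.4000
beam 3: φ=45°, α=165°
  dir = (cos 165°, sin 165°) = (-0.9659, 0.2588); from cell (3,2)
  next x-line at t=0.7247, next y-line at t=2.6660; Δt_x=1.0353, Δt_y=3.8637
    x: enter (2,2) at t=0.7247 ← occupied
  → r_3 = 0.7247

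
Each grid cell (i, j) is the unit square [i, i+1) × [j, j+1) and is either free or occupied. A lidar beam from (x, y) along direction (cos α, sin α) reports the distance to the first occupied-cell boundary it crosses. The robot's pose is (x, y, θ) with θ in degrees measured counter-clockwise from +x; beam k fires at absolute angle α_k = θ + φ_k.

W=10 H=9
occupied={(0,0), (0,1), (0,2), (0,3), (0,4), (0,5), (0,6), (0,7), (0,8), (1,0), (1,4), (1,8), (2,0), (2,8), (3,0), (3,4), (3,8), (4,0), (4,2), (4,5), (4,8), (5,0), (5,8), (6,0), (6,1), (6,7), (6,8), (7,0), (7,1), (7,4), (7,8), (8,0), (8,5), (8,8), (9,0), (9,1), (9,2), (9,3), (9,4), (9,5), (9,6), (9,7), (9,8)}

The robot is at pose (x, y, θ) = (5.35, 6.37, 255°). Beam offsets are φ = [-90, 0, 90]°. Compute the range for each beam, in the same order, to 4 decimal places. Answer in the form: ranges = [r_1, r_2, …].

ranges = [4.5035, 1.3523, 2.7435]

beam 1: φ=-90°, α=165°
  cosα=-0.9659 sinα=0.2588 | (5,6) | tMaxX 0.3623 tMaxY 2.4341 | tΔX 1.0353 tΔY 3.8637
    t=0.3623 [x] (4,6)
    t=1.3976 [x] (3,6)
    t=2.4329 [x] (2,6)
    t=2.4341 [y] (2,7)
    t=3.4682 [x] (1,7)
    t=4.5035 [x] (0,7) — stop
  → r_1 = 4.5035
beam 2: φ=0°, α=255°
  cosα=-0.2588 sinα=-0.9659 | (5,6) | tMaxX 1.3523 tMaxY 0.3831 | tΔX 3.8637 tΔY 1.0353
    t=0.3831 [y] (5,5)
    t=1.3523 [x] (4,5) — stop
  → r_2 = 1.3523
beam 3: φ=90°, α=345°
  cosα=0.9659 sinα=-0.2588 | (5,6) | tMaxX 0.6729 tMaxY 1.4296 | tΔX 1.0353 tΔY 3.8637
    t=0.6729 [x] (6,6)
    t=1.4296 [y] (6,5)
    t=1.7082 [x] (7,5)
    t=2.7435 [x] (8,5) — stop
  → r_3 = 2.7435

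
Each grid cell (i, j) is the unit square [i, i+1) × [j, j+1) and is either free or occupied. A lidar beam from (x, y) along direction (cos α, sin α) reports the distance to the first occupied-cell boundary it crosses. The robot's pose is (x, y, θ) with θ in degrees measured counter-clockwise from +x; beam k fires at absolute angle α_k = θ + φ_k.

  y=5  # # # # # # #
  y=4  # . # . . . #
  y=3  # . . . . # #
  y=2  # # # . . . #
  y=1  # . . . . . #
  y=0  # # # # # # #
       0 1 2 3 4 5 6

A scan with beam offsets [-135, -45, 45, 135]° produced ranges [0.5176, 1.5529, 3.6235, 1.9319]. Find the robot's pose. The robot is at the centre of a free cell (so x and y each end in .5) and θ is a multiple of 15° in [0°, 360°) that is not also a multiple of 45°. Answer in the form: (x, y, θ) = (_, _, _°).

Enumerate (i+0.5, j+0.5, θ) over the 16 free cells and 16 admissible headings. For each, cast all 4 beams and compare to the given ranges.
  (5.5, 1.5, 15°): beam 1 = 0.5774 ≠ 0.5176 ✗
  (1.5, 1.5, 150°): beam 1 = 4.6587 ≠ 0.5176 ✗
  (3.5, 3.5, 255°): beam 1 = 1.0000 ≠ 0.5176 ✗
  (4.5, 1.5, 240°): beam 1 = 3.6235 ≠ 0.5176 ✗
  …
  (4.5, 1.5, 60°): r_1=0.5176, r_2=1.5529, r_3=3.6235, r_4=1.9319 — all match ✓
Unique over the lattice → pose = (4.5, 1.5, 60°).

(x, y, θ) = (4.5, 1.5, 60°)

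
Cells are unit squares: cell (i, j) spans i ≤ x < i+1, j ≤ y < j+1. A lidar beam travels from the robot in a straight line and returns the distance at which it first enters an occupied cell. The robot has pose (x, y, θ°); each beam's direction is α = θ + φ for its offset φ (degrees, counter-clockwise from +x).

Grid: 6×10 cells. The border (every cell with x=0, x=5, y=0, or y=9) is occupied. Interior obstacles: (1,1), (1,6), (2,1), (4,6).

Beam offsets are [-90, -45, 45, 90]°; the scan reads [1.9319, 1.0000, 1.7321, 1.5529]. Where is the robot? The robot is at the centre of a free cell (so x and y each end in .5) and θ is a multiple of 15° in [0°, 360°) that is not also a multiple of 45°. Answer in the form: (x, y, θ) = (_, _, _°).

Enumerate (i+0.5, j+0.5, θ) over the 28 free cells and 16 admissible headings. For each, cast all 4 beams and compare to the given ranges.
  (3.5, 2.5, 195°): beam 1 = 6.7293 ≠ 1.9319 ✗
  (1.5, 5.5, 15°): beam 1 = 3.6235 ≠ 1.9319 ✗
  (3.5, 1.5, 210°): beam 1 = 5.0000 ≠ 1.9319 ✗
  (2.5, 2.5, 60°): beam 1 = 2.8868 ≠ 1.9319 ✗
  …
  (3.5, 2.5, 285°): r_1=1.9319, r_2=1.0000, r_3=1.7321, r_4=1.5529 — all match ✓
Only this pose fits every beam.

(x, y, θ) = (3.5, 2.5, 285°)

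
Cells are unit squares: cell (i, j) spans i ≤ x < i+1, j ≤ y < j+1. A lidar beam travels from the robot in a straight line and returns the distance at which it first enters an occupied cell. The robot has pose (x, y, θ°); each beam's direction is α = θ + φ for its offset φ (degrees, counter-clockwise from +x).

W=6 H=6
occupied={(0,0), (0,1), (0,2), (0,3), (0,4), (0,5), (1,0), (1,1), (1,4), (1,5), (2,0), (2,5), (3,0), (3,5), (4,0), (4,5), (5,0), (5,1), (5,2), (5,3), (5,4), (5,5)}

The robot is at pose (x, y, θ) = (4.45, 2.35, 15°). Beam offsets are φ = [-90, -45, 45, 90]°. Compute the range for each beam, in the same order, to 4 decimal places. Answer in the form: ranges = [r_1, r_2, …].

ranges = [1.3976, 0.6351, 1.1000, 2.7435]

beam 1: φ=-90°, α=285°
  cosα=0.2588 sinα=-0.9659 | (4,2) | tMaxX 2.1250 tMaxY 0.3623 | tΔX 3.8637 tΔY 1.0353
    t=0.3623 [y] (4,1)
    t=1.3976 [y] (4,0) — stop
  → r_1 = 1.3976
beam 2: φ=-45°, α=330°
  cosα=0.8660 sinα=-0.5000 | (4,2) | tMaxX 0.6351 tMaxY 0.7000 | tΔX 1.1547 tΔY 2.0000
    t=0.6351 [x] (5,2) — stop
  → r_2 = 0.6351
beam 3: φ=45°, α=60°
  cosα=0.5000 sinα=0.8660 | (4,2) | tMaxX 1.1000 tMaxY 0.7506 | tΔX 2.0000 tΔY 1.1547
    t=0.7506 [y] (4,3)
    t=1.1000 [x] (5,3) — stop
  → r_3 = 1.1000
beam 4: φ=90°, α=105°
  cosα=-0.2588 sinα=0.9659 | (4,2) | tMaxX 1.7387 tMaxY 0.6729 | tΔX 3.8637 tΔY 1.0353
    t=0.6729 [y] (4,3)
    t=1.7082 [y] (4,4)
    t=1.7387 [x] (3,4)
    t=2.7435 [y] (3,5) — stop
  → r_4 = 2.7435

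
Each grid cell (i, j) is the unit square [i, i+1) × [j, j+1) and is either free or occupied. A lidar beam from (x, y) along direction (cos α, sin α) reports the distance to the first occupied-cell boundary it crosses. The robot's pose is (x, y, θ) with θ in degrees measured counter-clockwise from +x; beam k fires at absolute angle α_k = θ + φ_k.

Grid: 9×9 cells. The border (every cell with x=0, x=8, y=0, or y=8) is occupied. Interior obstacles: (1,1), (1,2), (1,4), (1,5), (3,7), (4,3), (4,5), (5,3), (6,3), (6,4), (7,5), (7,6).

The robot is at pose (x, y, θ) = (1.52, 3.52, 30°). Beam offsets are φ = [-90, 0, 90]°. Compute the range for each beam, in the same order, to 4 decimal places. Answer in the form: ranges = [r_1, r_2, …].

ranges = [0.6004, 2.9600, 0.5543]

beam 1: φ=-90°, α=300°
  cosα=0.5000 sinα=-0.8660 | (1,3) | tMaxX 0.9600 tMaxY 0.6004 | tΔX 2.0000 tΔY 1.1547
    t=0.6004 [y] (1,2) — stop
  → r_1 = 0.6004
beam 2: φ=0°, α=30°
  cosα=0.8660 sinα=0.5000 | (1,3) | tMaxX 0.5543 tMaxY 0.9600 | tΔX 1.1547 tΔY 2.0000
    t=0.5543 [x] (2,3)
    t=0.9600 [y] (2,4)
    t=1.7090 [x] (3,4)
    t=2.8637 [x] (4,4)
    t=2.9600 [y] (4,5) — stop
  → r_2 = 2.9600
beam 3: φ=90°, α=120°
  cosα=-0.5000 sinα=0.8660 | (1,3) | tMaxX 1.0400 tMaxY 0.5543 | tΔX 2.0000 tΔY 1.1547
    t=0.5543 [y] (1,4) — stop
  → r_3 = 0.5543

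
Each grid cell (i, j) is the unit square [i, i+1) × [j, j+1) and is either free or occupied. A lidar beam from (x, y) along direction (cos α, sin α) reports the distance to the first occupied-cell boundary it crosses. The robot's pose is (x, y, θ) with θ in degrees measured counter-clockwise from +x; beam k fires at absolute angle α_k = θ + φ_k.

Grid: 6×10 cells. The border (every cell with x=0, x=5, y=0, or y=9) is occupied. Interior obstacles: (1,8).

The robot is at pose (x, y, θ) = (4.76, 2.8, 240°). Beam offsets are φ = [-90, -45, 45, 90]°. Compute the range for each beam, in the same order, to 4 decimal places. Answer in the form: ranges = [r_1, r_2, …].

ranges = [4.3417, 3.8926, 0.9273, 0.2771]

beam 1: φ=-90°, α=150°
  d=(-0.8660,0.5000)  start (4,2)  tX=0.8776 tY=0.4000  stride 1/|dx|=1.1547 1/|dy|=2.0000
    cross y-line → (4,3), t=0.4000
    cross x-line → (3,3), t=0.8776
    cross x-line → (2,3), t=2.0323
    cross y-line → (2,4), t=2.4000
    cross x-line → (1,4), t=3.1870
    cross x-line → (0,4), t=4.3417 (wall)
  → r_1 = 4.3417
beam 2: φ=-45°, α=195°
  d=(-0.9659,-0.2588)  start (4,2)  tX=0.7868 tY=3.0910  stride 1/|dx|=1.0353 1/|dy|=3.8637
    cross x-line → (3,2), t=0.7868
    cross x-line → (2,2), t=1.8221
    cross x-line → (1,2), t=2.8574
    cross y-line → (1,1), t=3.0910
    cross x-line → (0,1), t=3.8926 (wall)
  → r_2 = 3.8926
beam 3: φ=45°, α=285°
  d=(0.2588,-0.9659)  start (4,2)  tX=0.9273 tY=0.8282  stride 1/|dx|=3.8637 1/|dy|=1.0353
    cross y-line → (4,1), t=0.8282
    cross x-line → (5,1), t=0.9273 (wall)
  → r_3 = 0.9273
beam 4: φ=90°, α=330°
  d=(0.8660,-0.5000)  start (4,2)  tX=0.2771 tY=1.6000  stride 1/|dx|=1.1547 1/|dy|=2.0000
    cross x-line → (5,2), t=0.2771 (wall)
  → r_4 = 0.2771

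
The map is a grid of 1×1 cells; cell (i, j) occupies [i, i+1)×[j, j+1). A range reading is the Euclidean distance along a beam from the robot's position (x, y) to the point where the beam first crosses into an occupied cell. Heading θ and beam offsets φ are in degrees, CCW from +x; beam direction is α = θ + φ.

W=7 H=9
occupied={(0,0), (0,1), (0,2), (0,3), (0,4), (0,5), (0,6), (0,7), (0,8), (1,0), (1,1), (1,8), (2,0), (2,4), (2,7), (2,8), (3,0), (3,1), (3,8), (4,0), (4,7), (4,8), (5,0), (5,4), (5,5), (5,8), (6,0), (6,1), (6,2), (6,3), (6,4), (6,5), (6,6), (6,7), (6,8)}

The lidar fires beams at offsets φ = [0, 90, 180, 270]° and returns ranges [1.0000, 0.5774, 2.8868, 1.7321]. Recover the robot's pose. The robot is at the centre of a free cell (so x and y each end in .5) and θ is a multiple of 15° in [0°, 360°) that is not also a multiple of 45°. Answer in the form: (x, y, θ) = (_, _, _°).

(x, y, θ) = (4.5, 5.5, 300°)

Candidates: 28 free-cell centres × 16 headings = 448 poses. Raycast each; keep the one whose scan matches to 4 dp.
  (2.5, 2.5, 330°): beam 2 = 6.3509 ≠ 0.5774 ✗
  (4.5, 6.5, 30°): beam 1 = 1.7321 ≠ 1.0000 ✗
  (2.5, 2.5, 30°): beam 1 = 3.0000 ≠ 1.0000 ✗
  …
  (4.5, 5.5, 300°): r_1=1.0000, r_2=0.5774, r_3=2.8868, r_4=1.7321 — all match ✓
Unique over the lattice → pose = (4.5, 5.5, 300°).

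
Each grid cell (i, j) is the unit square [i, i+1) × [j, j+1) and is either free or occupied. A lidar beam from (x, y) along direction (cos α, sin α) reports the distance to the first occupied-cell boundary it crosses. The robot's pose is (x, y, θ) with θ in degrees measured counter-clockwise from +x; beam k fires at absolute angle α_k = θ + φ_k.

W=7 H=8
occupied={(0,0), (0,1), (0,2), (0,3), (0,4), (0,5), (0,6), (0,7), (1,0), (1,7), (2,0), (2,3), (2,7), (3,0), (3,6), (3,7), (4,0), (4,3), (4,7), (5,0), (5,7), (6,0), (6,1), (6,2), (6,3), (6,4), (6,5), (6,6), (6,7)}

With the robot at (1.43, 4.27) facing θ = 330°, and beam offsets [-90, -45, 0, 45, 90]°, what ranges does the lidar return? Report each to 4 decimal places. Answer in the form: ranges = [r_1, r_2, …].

ranges = [0.8600, 3.3854, 0.6582, 4.7312, 3.1400]

beam 1: φ=-90°, α=240°
  cosα=-0.5000 sinα=-0.8660 | (1,4) | tMaxX 0.8600 tMaxY 0.3118 | tΔX 2.0000 tΔY 1.1547
    t=0.3118 [y] (1,3)
    t=0.8600 [x] (0,3) — stop
  → r_1 = 0.8600
beam 2: φ=-45°, α=285°
  cosα=0.2588 sinα=-0.9659 | (1,4) | tMaxX 2.2023 tMaxY 0.2795 | tΔX 3.8637 tΔY 1.0353
    t=0.2795 [y] (1,3)
    t=1.3148 [y] (1,2)
    t=2.2023 [x] (2,2)
    t=2.3501 [y] (2,1)
    t=3.3854 [y] (2,0) — stop
  → r_2 = 3.3854
beam 3: φ=0°, α=330°
  cosα=0.8660 sinα=-0.5000 | (1,4) | tMaxX 0.6582 tMaxY 0.5400 | tΔX 1.1547 tΔY 2.0000
    t=0.5400 [y] (1,3)
    t=0.6582 [x] (2,3) — stop
  → r_3 = 0.6582
beam 4: φ=45°, α=15°
  cosα=0.9659 sinα=0.2588 | (1,4) | tMaxX 0.5901 tMaxY 2.8205 | tΔX 1.0353 tΔY 3.8637
    t=0.5901 [x] (2,4)
    t=1.6254 [x] (3,4)
    t=2.6607 [x] (4,4)
    t=2.8205 [y] (4,5)
    t=3.6959 [x] (5,5)
    t=4.7312 [x] (6,5) — stop
  → r_4 = 4.7312
beam 5: φ=90°, α=60°
  cosα=0.5000 sinα=0.8660 | (1,4) | tMaxX 1.1400 tMaxY 0.8429 | tΔX 2.0000 tΔY 1.1547
    t=0.8429 [y] (1,5)
    t=1.1400 [x] (2,5)
    t=1.9976 [y] (2,6)
    t=3.1400 [x] (3,6) — stop
  → r_5 = 3.1400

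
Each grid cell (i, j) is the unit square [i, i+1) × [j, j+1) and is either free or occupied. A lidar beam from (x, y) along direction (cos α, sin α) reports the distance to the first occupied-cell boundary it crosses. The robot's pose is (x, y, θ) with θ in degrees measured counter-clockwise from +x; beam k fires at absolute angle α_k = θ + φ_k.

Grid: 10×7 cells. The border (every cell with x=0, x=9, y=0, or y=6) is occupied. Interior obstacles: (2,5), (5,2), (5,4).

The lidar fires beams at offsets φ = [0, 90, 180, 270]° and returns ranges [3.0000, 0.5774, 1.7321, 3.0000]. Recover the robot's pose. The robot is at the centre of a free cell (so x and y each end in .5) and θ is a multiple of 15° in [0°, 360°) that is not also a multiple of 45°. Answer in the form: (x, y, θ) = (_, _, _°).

Candidates: 37 free-cell centres × 16 headings = 592 poses. Raycast each; keep the one whose scan matches to 4 dp.
  (6.5, 5.5, 30°): beam 1 = 1.0000 ≠ 3.0000 ✗
  (4.5, 4.5, 30°): beam 1 = 0.5774 ≠ 3.0000 ✗
  (4.5, 4.5, 15°): beam 1 = 0.5176 ≠ 3.0000 ✗
  (4.5, 3.5, 345°): beam 1 = 4.6587 ≠ 3.0000 ✗
  (8.5, 5.5, 105°): beam 1 = 0.5176 ≠ 3.0000 ✗
  …
  (2.5, 4.5, 330°): r_1=3.0000, r_2=0.5774, r_3=1.7321, r_4=3.0000 — all match ✓
No second candidate reproduces the full scan.

(x, y, θ) = (2.5, 4.5, 330°)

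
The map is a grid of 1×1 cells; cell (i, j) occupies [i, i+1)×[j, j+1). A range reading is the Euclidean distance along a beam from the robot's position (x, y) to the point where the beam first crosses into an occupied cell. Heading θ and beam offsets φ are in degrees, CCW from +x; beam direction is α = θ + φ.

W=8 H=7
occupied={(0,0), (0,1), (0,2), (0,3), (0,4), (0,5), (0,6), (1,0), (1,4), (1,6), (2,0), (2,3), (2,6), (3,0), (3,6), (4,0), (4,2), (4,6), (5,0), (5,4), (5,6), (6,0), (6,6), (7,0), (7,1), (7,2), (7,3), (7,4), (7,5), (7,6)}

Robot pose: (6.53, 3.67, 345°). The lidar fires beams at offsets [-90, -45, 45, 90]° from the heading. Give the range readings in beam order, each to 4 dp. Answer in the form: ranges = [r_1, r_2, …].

beam 1: φ=-90°, α=255°
  direction (-0.2588, -0.9659); cell (6,3); t to first gridline: x 2.0478, y 0.6936 (then +3.8637 / +1.0353)
    (6,2) via y @ 0.6936
    (6,1) via y @ 1.7289
    (5,1) via x @ 2.0478
    (5,0) via y @ 2.7642  # hit
  → r_1 = 2.7642
beam 2: φ=-45°, α=300°
  direction (0.5000, -0.8660); cell (6,3); t to first gridline: x 0.9400, y 0.7736 (then +2.0000 / +1.1547)
    (6,2) via y @ 0.7736
    (7,2) via x @ 0.9400  # hit
  → r_2 = 0.9400
beam 3: φ=45°, α=30°
  direction (0.8660, 0.5000); cell (6,3); t to first gridline: x 0.5427, y 0.6600 (then +1.1547 / +2.0000)
    (7,3) via x @ 0.5427  # hit
  → r_3 = 0.5427
beam 4: φ=90°, α=75°
  direction (0.2588, 0.9659); cell (6,3); t to first gridline: x 1.8159, y 0.3416 (then +3.8637 / +1.0353)
    (6,4) via y @ 0.3416
    (6,5) via y @ 1.3769
    (7,5) via x @ 1.8159  # hit
  → r_4 = 1.8159

ranges = [2.7642, 0.9400, 0.5427, 1.8159]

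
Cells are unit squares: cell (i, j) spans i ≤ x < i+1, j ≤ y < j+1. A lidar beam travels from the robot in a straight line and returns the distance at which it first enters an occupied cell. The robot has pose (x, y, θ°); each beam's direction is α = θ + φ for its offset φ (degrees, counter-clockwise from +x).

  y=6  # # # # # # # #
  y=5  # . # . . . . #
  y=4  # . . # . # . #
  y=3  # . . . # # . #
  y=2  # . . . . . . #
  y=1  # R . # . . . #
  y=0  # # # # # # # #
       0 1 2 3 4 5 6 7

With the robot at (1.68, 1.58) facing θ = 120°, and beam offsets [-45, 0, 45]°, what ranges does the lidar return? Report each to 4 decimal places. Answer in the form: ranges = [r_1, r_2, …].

ranges = [3.5406, 1.3600, 0.7040]

beam 1: φ=-45°, α=75°
  cosα=0.2588 sinα=0.9659 | (1,1) | tMaxX 1.2364 tMaxY 0.4348 | tΔX 3.8637 tΔY 1.0353
    t=0.4348 [y] (1,2)
    t=1.2364 [x] (2,2)
    t=1.4701 [y] (2,3)
    t=2.5054 [y] (2,4)
    t=3.5406 [y] (2,5) — stop
  → r_1 = 3.5406
beam 2: φ=0°, α=120°
  cosα=-0.5000 sinα=0.8660 | (1,1) | tMaxX 1.3600 tMaxY 0.4850 | tΔX 2.0000 tΔY 1.1547
    t=0.4850 [y] (1,2)
    t=1.3600 [x] (0,2) — stop
  → r_2 = 1.3600
beam 3: φ=45°, α=165°
  cosα=-0.9659 sinα=0.2588 | (1,1) | tMaxX 0.7040 tMaxY 1.6228 | tΔX 1.0353 tΔY 3.8637
    t=0.7040 [x] (0,1) — stop
  → r_3 = 0.7040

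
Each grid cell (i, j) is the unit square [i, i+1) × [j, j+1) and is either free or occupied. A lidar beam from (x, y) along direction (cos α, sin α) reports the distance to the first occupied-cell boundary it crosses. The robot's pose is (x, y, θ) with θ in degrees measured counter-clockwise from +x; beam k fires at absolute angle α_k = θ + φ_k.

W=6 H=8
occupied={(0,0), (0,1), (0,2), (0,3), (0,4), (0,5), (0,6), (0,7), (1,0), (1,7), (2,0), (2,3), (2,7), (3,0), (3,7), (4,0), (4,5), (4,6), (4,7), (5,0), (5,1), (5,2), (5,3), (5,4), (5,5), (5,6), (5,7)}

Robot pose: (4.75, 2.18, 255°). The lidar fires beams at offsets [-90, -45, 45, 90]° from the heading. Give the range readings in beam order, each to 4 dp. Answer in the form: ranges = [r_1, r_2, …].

beam 1: φ=-90°, α=165°
  direction (-0.9659, 0.2588); cell (4,2); t to first gridline: x 0.7765, y 3.1682 (then +1.0353 / +3.8637)
    (3,2) via x @ 0.7765
    (2,2) via x @ 1.8117
    (1,2) via x @ 2.8470
    (1,3) via y @ 3.1682
    (0,3) via x @ 3.8823  # hit
  → r_1 = 3.8823
beam 2: φ=-45°, α=210°
  direction (-0.8660, -0.5000); cell (4,2); t to first gridline: x 0.8660, y 0.3600 (then +1.1547 / +2.0000)
    (4,1) via y @ 0.3600
    (3,1) via x @ 0.8660
    (2,1) via x @ 2.0207
    (2,0) via y @ 2.3600  # hit
  → r_2 = 2.3600
beam 3: φ=45°, α=300°
  direction (0.5000, -0.8660); cell (4,2); t to first gridline: x 0.5000, y 0.2078 (then +2.0000 / +1.1547)
    (4,1) via y @ 0.2078
    (5,1) via x @ 0.5000  # hit
  → r_3 = 0.5000
beam 4: φ=90°, α=345°
  direction (0.9659, -0.2588); cell (4,2); t to first gridline: x 0.2588, y 0.6955 (then +1.0353 / +3.8637)
    (5,2) via x @ 0.2588  # hit
  → r_4 = 0.2588

ranges = [3.8823, 2.3600, 0.5000, 0.2588]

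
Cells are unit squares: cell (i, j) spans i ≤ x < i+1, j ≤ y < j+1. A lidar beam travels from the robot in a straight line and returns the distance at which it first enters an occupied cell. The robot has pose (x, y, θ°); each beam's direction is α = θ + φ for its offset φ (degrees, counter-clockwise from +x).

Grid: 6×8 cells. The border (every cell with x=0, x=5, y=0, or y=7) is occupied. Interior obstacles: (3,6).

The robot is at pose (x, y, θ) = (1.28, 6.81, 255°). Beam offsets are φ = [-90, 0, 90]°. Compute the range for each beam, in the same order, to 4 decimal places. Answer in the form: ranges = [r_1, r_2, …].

ranges = [0.2899, 1.0818, 1.7807]

beam 1: φ=-90°, α=165°
  dir = (cos 165°, sin 165°) = (-0.9659, 0.2588); from cell (1,6)
  next x-line at t=0.2899, next y-line at t=0.7341; Δt_x=1.0353, Δt_y=3.8637
    x: enter (0,6) at t=0.2899 ← occupied
  → r_1 = 0.2899
beam 2: φ=0°, α=255°
  dir = (cos 255°, sin 255°) = (-0.2588, -0.9659); from cell (1,6)
  next x-line at t=1.0818, next y-line at t=0.8386; Δt_x=3.8637, Δt_y=1.0353
    y: enter (1,5) at t=0.8386
    x: enter (0,5) at t=1.0818 ← occupied
  → r_2 = 1.0818
beam 3: φ=90°, α=345°
  dir = (cos 345°, sin 345°) = (0.9659, -0.2588); from cell (1,6)
  next x-line at t=0.7454, next y-line at t=3.1296; Δt_x=1.0353, Δt_y=3.8637
    x: enter (2,6) at t=0.7454
    x: enter (3,6) at t=1.7807 ← occupied
  → r_3 = 1.7807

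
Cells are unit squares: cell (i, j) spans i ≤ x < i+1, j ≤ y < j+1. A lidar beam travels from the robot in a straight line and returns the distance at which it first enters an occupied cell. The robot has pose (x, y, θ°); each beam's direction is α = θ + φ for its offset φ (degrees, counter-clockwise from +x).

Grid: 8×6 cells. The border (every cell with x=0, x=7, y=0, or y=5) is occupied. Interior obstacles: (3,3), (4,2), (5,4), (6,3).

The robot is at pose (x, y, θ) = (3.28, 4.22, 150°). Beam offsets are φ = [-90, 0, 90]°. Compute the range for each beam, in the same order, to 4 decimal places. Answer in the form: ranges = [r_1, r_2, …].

beam 1: φ=-90°, α=60°
  cosα=0.5000 sinα=0.8660 | (3,4) | tMaxX 1.4400 tMaxY 0.9007 | tΔX 2.0000 tΔY 1.1547
    t=0.9007 [y] (3,5) — stop
  → r_1 = 0.9007
beam 2: φ=0°, α=150°
  cosα=-0.8660 sinα=0.5000 | (3,4) | tMaxX 0.3233 tMaxY 1.5600 | tΔX 1.1547 tΔY 2.0000
    t=0.3233 [x] (2,4)
    t=1.4780 [x] (1,4)
    t=1.5600 [y] (1,5) — stop
  → r_2 = 1.5600
beam 3: φ=90°, α=240°
  cosα=-0.5000 sinα=-0.8660 | (3,4) | tMaxX 0.5600 tMaxY 0.2540 | tΔX 2.0000 tΔY 1.1547
    t=0.2540 [y] (3,3) — stop
  → r_3 = 0.2540

ranges = [0.9007, 1.5600, 0.2540]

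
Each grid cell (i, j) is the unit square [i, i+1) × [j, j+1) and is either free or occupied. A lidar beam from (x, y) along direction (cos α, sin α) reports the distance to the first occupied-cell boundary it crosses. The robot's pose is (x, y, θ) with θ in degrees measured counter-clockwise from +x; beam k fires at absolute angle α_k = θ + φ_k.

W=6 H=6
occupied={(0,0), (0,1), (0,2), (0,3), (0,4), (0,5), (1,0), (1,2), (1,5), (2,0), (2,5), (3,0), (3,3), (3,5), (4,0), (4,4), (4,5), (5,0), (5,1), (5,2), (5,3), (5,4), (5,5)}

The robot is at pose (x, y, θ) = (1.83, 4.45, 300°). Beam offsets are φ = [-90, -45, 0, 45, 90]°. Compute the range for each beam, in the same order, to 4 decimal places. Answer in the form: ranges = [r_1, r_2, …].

beam 1: φ=-90°, α=210°
  d=(-0.8660,-0.5000)  start (1,4)  tX=0.9584 tY=0.9000  stride 1/|dx|=1.1547 1/|dy|=2.0000
    cross y-line → (1,3), t=0.9000
    cross x-line → (0,3), t=0.9584 (wall)
  → r_1 = 0.9584
beam 2: φ=-45°, α=255°
  d=(-0.2588,-0.9659)  start (1,4)  tX=3.2069 tY=0.4659  stride 1/|dx|=3.8637 1/|dy|=1.0353
    cross y-line → (1,3), t=0.4659
    cross y-line → (1,2), t=1.5012 (wall)
  → r_2 = 1.5012
beam 3: φ=0°, α=300°
  d=(0.5000,-0.8660)  start (1,4)  tX=0.3400 tY=0.5196  stride 1/|dx|=2.0000 1/|dy|=1.1547
    cross x-line → (2,4), t=0.3400
    cross y-line → (2,3), t=0.5196
    cross y-line → (2,2), t=1.6743
    cross x-line → (3,2), t=2.3400
    cross y-line → (3,1), t=2.8290
    cross y-line → (3,0), t=3.9837 (wall)
  → r_3 = 3.9837
beam 4: φ=45°, α=345°
  d=(0.9659,-0.2588)  start (1,4)  tX=0.1760 tY=1.7387  stride 1/|dx|=1.0353 1/|dy|=3.8637
    cross x-line → (2,4), t=0.1760
    cross x-line → (3,4), t=1.2113
    cross y-line → (3,3), t=1.7387 (wall)
  → r_4 = 1.7387
beam 5: φ=90°, α=30°
  d=(0.8660,0.5000)  start (1,4)  tX=0.1963 tY=1.1000  stride 1/|dx|=1.1547 1/|dy|=2.0000
    cross x-line → (2,4), t=0.1963
    cross y-line → (2,5), t=1.1000 (wall)
  → r_5 = 1.1000

ranges = [0.9584, 1.5012, 3.9837, 1.7387, 1.1000]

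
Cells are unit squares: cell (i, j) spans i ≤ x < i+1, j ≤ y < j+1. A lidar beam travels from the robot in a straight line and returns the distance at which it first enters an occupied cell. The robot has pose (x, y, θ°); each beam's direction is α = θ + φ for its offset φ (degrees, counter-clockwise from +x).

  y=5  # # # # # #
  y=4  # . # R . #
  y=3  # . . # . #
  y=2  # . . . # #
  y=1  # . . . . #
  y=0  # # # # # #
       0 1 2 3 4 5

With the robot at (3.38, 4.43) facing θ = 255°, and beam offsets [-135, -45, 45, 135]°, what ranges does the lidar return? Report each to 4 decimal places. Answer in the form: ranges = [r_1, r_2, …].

ranges = [0.6582, 0.4388, 0.4965, 1.1400]

beam 1: φ=-135°, α=120°
  dir = (cos 120°, sin 120°) = (-0.5000, 0.8660); from cell (3,4)
  next x-line at t=0.7600, next y-line at t=0.6582; Δt_x=2.0000, Δt_y=1.1547
    y: enter (3,5) at t=0.6582 ← occupied
  → r_1 = 0.6582
beam 2: φ=-45°, α=210°
  dir = (cos 210°, sin 210°) = (-0.8660, -0.5000); from cell (3,4)
  next x-line at t=0.4388, next y-line at t=0.8600; Δt_x=1.1547, Δt_y=2.0000
    x: enter (2,4) at t=0.4388 ← occupied
  → r_2 = 0.4388
beam 3: φ=45°, α=300°
  dir = (cos 300°, sin 300°) = (0.5000, -0.8660); from cell (3,4)
  next x-line at t=1.2400, next y-line at t=0.4965; Δt_x=2.0000, Δt_y=1.1547
    y: enter (3,3) at t=0.4965 ← occupied
  → r_3 = 0.4965
beam 4: φ=135°, α=30°
  dir = (cos 30°, sin 30°) = (0.8660, 0.5000); from cell (3,4)
  next x-line at t=0.7159, next y-line at t=1.1400; Δt_x=1.1547, Δt_y=2.0000
    x: enter (4,4) at t=0.7159
    y: enter (4,5) at t=1.1400 ← occupied
  → r_4 = 1.1400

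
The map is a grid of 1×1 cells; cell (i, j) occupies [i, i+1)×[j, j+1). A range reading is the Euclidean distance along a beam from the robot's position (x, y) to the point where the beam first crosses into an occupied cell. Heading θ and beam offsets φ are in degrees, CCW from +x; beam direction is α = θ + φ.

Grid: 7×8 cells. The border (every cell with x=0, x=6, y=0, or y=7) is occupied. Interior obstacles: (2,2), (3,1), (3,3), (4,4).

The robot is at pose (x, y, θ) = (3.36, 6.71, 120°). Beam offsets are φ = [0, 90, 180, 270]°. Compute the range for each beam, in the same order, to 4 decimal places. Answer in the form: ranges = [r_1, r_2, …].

ranges = [0.3349, 2.7251, 1.9745, 0.5800]

beam 1: φ=0°, α=120°
  cosα=-0.5000 sinα=0.8660 | (3,6) | tMaxX 0.7200 tMaxY 0.3349 | tΔX 2.0000 tΔY 1.1547
    t=0.3349 [y] (3,7) — stop
  → r_1 = 0.3349
beam 2: φ=90°, α=210°
  cosα=-0.8660 sinα=-0.5000 | (3,6) | tMaxX 0.4157 tMaxY 1.4200 | tΔX 1.1547 tΔY 2.0000
    t=0.4157 [x] (2,6)
    t=1.4200 [y] (2,5)
    t=1.5704 [x] (1,5)
    t=2.7251 [x] (0,5) — stop
  → r_2 = 2.7251
beam 3: φ=180°, α=300°
  cosα=0.5000 sinα=-0.8660 | (3,6) | tMaxX 1.2800 tMaxY 0.8198 | tΔX 2.0000 tΔY 1.1547
    t=0.8198 [y] (3,5)
    t=1.2800 [x] (4,5)
    t=1.9745 [y] (4,4) — stop
  → r_3 = 1.9745
beam 4: φ=270°, α=30°
  cosα=0.8660 sinα=0.5000 | (3,6) | tMaxX 0.7390 tMaxY 0.5800 | tΔX 1.1547 tΔY 2.0000
    t=0.5800 [y] (3,7) — stop
  → r_4 = 0.5800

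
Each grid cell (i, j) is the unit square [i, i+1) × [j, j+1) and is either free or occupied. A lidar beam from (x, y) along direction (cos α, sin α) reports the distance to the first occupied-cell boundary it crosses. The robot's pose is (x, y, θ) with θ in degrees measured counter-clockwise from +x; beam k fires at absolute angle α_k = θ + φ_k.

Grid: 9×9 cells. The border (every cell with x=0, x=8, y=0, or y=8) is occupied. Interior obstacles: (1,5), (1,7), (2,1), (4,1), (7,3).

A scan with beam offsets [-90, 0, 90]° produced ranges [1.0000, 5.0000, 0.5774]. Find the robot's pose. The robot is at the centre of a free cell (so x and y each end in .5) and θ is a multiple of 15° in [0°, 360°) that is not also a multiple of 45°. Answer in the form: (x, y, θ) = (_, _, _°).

(x, y, θ) = (5.5, 1.5, 60°)

Candidates: 44 free-cell centres × 16 headings = 704 poses. Raycast each; keep the one whose scan matches to 4 dp.
  (2.5, 3.5, 300°): beam 1 = 1.7321 ≠ 1.0000 ✗
  (1.5, 1.5, 285°): beam 1 = 0.5176 ≠ 1.0000 ✗
  (6.5, 4.5, 75°): beam 1 = 1.5529 ≠ 1.0000 ✗
  (3.5, 5.5, 75°): beam 1 = 4.6587 ≠ 1.0000 ✗
  …
  (5.5, 1.5, 60°): r_1=1.0000, r_2=5.0000, r_3=0.5774 — all match ✓
Only this pose fits every beam.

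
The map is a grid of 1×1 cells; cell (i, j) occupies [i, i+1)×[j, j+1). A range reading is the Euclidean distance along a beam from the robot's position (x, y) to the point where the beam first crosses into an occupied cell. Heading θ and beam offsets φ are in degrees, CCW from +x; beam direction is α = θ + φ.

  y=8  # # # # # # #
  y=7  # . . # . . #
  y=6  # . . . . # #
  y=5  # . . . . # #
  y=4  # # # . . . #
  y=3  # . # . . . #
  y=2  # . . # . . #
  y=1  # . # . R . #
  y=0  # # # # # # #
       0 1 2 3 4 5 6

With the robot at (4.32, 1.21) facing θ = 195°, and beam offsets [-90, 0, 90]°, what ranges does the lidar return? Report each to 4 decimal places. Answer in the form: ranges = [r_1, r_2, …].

beam 1: φ=-90°, α=105°
  direction (-0.2588, 0.9659); cell (4,1); t to first gridline: x 1.2364, y 0.8179 (then +3.8637 / +1.0353)
    (4,2) via y @ 0.8179
    (3,2) via x @ 1.2364  # hit
  → r_1 = 1.2364
beam 2: φ=0°, α=195°
  direction (-0.9659, -0.2588); cell (4,1); t to first gridline: x 0.3313, y 0.8114 (then +1.0353 / +3.8637)
    (3,1) via x @ 0.3313
    (3,0) via y @ 0.8114  # hit
  → r_2 = 0.8114
beam 3: φ=90°, α=285°
  direction (0.2588, -0.9659); cell (4,1); t to first gridline: x 2.6273, y 0.2174 (then +3.8637 / +1.0353)
    (4,0) via y @ 0.2174  # hit
  → r_3 = 0.2174

ranges = [1.2364, 0.8114, 0.2174]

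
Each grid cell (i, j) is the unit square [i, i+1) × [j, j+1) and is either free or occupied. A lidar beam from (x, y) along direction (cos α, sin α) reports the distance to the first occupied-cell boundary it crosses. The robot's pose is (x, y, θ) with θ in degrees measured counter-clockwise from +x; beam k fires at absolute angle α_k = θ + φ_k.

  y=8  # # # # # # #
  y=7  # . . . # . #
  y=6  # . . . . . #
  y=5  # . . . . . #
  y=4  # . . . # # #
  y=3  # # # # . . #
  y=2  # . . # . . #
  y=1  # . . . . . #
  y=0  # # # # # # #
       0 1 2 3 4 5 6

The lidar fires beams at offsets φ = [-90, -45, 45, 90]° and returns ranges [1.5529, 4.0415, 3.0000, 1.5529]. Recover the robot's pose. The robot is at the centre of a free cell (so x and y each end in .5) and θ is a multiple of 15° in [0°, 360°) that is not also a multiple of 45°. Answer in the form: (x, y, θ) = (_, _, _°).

(x, y, θ) = (2.5, 4.5, 75°)

Candidates: 28 free-cell centres × 16 headings = 448 poses. Raycast each; keep the one whose scan matches to 4 dp.
  (3.5, 4.5, 165°): beam 1 = 2.5882 ≠ 1.5529 ✗
  (2.5, 2.5, 60°): beam 1 = 0.5774 ≠ 1.5529 ✗
  (2.5, 6.5, 60°): beam 1 = 3.0000 ≠ 1.5529 ✗
  …
  (2.5, 4.5, 75°): r_1=1.5529, r_2=4.0415, r_3=3.0000, r_4=1.5529 — all match ✓
Unique over the lattice → pose = (2.5, 4.5, 75°).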